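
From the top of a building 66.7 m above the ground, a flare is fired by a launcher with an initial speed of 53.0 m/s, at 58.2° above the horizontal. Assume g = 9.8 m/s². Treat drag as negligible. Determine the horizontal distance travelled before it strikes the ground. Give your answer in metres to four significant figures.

Horizontal component vₓ = 53.00 cos 58.2° = 27.93 m/s; vertical v_y0 = 53.00 sin 58.2° = 45.04 m/s.
With up positive and y = 0 at the ground: y(t) = 66.7 + (45.04) t − 4.900 t². Setting y = 0 and taking the positive root: t = [45.04 + √(45.04² + 2·9.80·66.7)] / 9.80 = (45.04 + 57.76) / 9.80 = 10.49 s.
Horizontal distance: R = vₓ t = 27.93 × 10.49 = 293.0 m.

293.0 m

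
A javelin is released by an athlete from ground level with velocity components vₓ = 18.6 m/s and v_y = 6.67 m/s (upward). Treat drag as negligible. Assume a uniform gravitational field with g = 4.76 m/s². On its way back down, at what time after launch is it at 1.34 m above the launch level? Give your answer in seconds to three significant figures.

Height y(t) = 6.670 t − 2.380 t² = 1.34 gives 2.380 t² − 6.670 t + 1.34 = 0.
Quadratic formula: t = (6.670 ± √31.732) / 4.76 = (6.670 ± 5.633) / 4.76 → t = 0.2178 s or 2.585 s.
The descending-branch root is 2.585 s.

2.58 s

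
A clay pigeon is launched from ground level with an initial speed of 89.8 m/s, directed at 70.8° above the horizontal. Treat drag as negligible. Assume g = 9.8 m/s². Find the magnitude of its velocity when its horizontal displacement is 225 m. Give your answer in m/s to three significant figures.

31.2 m/s

vₓ = 89.80 cos 70.8° = 29.53 m/s; v_y0 = 89.80 sin 70.8° = 84.80 m/s.
x = vₓ t ⇒ t = 225/29.53 = 7.619 s.
Vertical velocity there: v_y = v_y0 − g t = 84.80 − 9.80 × 7.619 = 10.14 m/s.
Speed: √(vₓ² + v_y²) = √(29.53² + 10.14²) = 31.22 m/s.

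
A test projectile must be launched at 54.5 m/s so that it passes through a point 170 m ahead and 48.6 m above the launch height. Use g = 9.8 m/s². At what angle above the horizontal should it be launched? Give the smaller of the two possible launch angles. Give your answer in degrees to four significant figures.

Trajectory: y = x tanθ − g x² (1 + tan²θ)/(2v₀²). With x = 170, y = 48.6, v₀ = 54.5, g = 9.80:
47.68 tan²θ − 170 tanθ + (96.28) = 0.
tanθ = [170 ± √(170² − 4 × 47.68 × (96.28))] / (2 × 47.68) = (170 ± 102.7) / 95.35, giving tanθ = 0.7062 or 2.860.
θ = 35.23° or 70.72°; the smaller is 35.23°.

35.23°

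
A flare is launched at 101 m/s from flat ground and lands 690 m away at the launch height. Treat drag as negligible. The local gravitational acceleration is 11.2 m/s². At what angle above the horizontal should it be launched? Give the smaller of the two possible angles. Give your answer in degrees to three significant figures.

Level-ground range R = v₀² sin(2θ)/g ⇒ sin(2θ) = gR/v₀² = 11.2 × 690 / 101² = 0.7576.
2θ = 49.25° or 180° − 49.25° = 130.7°, so θ = 24.63° or 65.37°.
The smaller angle is 24.63°.

24.6°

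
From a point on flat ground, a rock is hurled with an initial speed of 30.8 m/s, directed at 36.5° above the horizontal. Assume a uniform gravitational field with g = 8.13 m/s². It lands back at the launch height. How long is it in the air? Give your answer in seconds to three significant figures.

Resolve: vₓ = 30.80 cos 36.5° = 24.76 m/s and v_y0 = 30.80 sin 36.5° = 18.32 m/s.
Time of flight on level ground: T = 2 v_y0 / g = 2 × 18.32 / 8.13 = 4.507 s.

4.51 s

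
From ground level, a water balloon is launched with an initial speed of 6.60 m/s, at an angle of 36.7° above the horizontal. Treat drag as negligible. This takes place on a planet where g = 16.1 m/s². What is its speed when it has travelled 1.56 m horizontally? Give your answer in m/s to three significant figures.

5.35 m/s

vₓ = 6.600 cos 36.7° = 5.292 m/s; v_y0 = 6.600 sin 36.7° = 3.944 m/s.
x = vₓ t ⇒ t = 1.56/5.292 = 0.2948 s.
Vertical velocity there: v_y = v_y0 − g t = 3.944 − 16.1 × 0.2948 = −0.8020 m/s.
Speed: √(vₓ² + v_y²) = √(5.292² + 0.8020²) = 5.352 m/s.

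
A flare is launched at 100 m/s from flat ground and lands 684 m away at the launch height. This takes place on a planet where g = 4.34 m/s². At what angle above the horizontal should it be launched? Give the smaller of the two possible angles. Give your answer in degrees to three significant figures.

8.63°

Level-ground range R = v₀² sin(2θ)/g ⇒ sin(2θ) = gR/v₀² = 4.34 × 684 / 100² = 0.2969.
2θ = 17.27° or 180° − 17.27° = 162.7°, so θ = 8.634° or 81.37°.
The smaller angle is 8.634°.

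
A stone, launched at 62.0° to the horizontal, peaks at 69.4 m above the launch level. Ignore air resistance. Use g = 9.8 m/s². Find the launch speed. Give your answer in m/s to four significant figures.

At the peak v_y = 0, so v_y0 = √(2gH) = √(2 × 9.80 × 69.4) = 36.88 m/s.
v_y0 = v₀ sin θ ⇒ v₀ = 36.88 / sin 62.0° = 41.77 m/s.

41.77 m/s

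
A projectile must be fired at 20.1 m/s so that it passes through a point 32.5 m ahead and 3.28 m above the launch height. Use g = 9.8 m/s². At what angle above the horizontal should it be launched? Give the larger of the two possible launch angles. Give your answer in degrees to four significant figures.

61.77°

Trajectory: y = x tanθ − g x² (1 + tan²θ)/(2v₀²). With x = 32.5, y = 3.28, v₀ = 20.1, g = 9.80:
12.81 tan²θ − 32.5 tanθ + (16.09) = 0.
tanθ = [32.5 ± √(32.5² − 4 × 12.81 × (16.09))] / (2 × 12.81) = (32.5 ± 15.22) / 25.62, giving tanθ = 0.6743 or 1.863.
θ = 33.99° or 61.77°; the larger is 61.77°.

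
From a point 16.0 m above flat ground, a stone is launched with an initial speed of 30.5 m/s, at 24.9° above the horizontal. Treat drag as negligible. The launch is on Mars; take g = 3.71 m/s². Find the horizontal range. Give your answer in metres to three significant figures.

221 m

vₓ = 30.50 cos 24.9° = 27.66 m/s; v_y0 = 30.50 sin 24.9° = 12.84 m/s.
With up positive and y = 0 at the ground: y(t) = 16.0 + (12.84) t − 1.855 t². Setting y = 0 and taking the positive root: t = [12.84 + √(12.84² + 2·3.71·16.0)] / 3.71 = (12.84 + 16.84) / 3.71 = 8.001 s.
Horizontal distance: R = vₓ t = 27.66 × 8.001 = 221.3 m.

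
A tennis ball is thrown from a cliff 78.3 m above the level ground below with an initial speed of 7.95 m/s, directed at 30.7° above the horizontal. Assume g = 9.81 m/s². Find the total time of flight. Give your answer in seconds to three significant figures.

4.43 s

vₓ = 7.950 cos 30.7° = 6.836 m/s; v_y0 = 7.950 sin 30.7° = 4.059 m/s.
Vertical motion (up positive, ground at y = 0): 4.905 t² − (4.059) t − 78.3 = 0, so t = (4.059 + √(4.059² + 2·9.81·78.3)) / 9.81 = (4.059 + 39.40) / 9.81 = 4.431 s.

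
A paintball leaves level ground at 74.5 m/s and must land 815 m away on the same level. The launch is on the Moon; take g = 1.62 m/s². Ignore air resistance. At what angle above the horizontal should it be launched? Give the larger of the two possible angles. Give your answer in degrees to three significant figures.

Level-ground range R = v₀² sin(2θ)/g ⇒ sin(2θ) = gR/v₀² = 1.62 × 815 / 74.5² = 0.2379.
2θ = 13.76° or 180° − 13.76° = 166.2°, so θ = 6.881° or 83.12°.
The larger angle is 83.12°.

83.1°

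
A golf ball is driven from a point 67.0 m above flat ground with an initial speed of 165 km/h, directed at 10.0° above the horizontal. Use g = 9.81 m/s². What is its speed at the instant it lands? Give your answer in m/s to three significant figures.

Convert: 165 km/h = 165/3.6 = 45.83 m/s.
vₓ = 45.83 cos 10.0° = 45.14 m/s; v_y0 = 45.83 sin 10.0° = 7.959 m/s.
The projectile lands when y = 67.0 + (7.959) t − ½·9.81·t² = 0. Positive root: t = (7.959 + √(7.959² + 2·9.81·67.0)) / 9.81 = (7.959 + 37.12) / 9.81 = 4.595 s.
Vertical velocity at impact: v_y = v_y0 − g t = 7.959 − 9.81 × 4.595 = −37.12 m/s.
Speed: |v| = √(vₓ² + v_y²) = √(45.14² + 37.12²) = 58.44 m/s.

58.4 m/s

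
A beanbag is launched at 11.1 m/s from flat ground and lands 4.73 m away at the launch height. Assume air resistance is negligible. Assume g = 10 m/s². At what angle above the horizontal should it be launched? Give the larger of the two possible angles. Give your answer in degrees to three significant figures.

R = v₀² sin 2θ / g gives sin 2θ = gR/v₀² = 10.0·4.73/11.1² = 0.3839.
2θ = 22.58° or 180° − 22.58° = 157.4°, so θ = 11.29° or 78.71°.
The larger angle is 78.71°.

78.7°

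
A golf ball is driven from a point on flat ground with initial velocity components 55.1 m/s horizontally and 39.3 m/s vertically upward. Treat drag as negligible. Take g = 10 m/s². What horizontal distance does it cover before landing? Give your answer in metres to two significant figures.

Time aloft: T = 2 v_y0 / g = 2 × 39.30 / 10.0 = 7.860 s.
Range: R = vₓ T = 55.10 × 7.860 = 433.1 m.

430 m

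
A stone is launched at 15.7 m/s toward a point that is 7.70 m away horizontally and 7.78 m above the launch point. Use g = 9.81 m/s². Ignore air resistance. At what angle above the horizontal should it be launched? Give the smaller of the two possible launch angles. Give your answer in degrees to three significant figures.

56.6°

Trajectory: y = x tanθ − g x² (1 + tan²θ)/(2v₀²). With x = 7.70, y = 7.78, v₀ = 15.7, g = 9.81:
1.180 tan²θ − 7.70 tanθ + (8.960) = 0.
tanθ = [7.70 ± √(7.70² − 4 × 1.180 × (8.960))] / (2 × 1.180) = (7.70 ± 4.124) / 2.360, giving tanθ = 1.516 or 5.011.
θ = 56.58° or 78.71°; the smaller is 56.58°.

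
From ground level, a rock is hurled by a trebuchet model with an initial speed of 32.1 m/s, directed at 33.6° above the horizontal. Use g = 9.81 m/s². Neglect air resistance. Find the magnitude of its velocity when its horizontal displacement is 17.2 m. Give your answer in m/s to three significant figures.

vₓ = 32.10 cos 33.6° = 26.74 m/s; v_y0 = 32.10 sin 33.6° = 17.76 m/s.
At x = 17.2 m, t = x/vₓ = 17.2/26.74 = 0.6433 s.
Vertical velocity there: v_y = v_y0 − g t = 17.76 − 9.81 × 0.6433 = 11.45 m/s.
Speed: √(vₓ² + v_y²) = √(26.74² + 11.45²) = 29.09 m/s.

29.1 m/s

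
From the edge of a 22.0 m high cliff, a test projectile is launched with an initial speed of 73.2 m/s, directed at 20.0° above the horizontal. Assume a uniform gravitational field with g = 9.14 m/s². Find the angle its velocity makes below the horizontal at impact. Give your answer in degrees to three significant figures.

Horizontal component vₓ = 73.20 cos 20.0° = 68.79 m/s; vertical v_y0 = 73.20 sin 20.0° = 25.04 m/s.
Vertical motion (up positive, ground at y = 0): 4.570 t² − (25.04) t − 22.0 = 0, so t = (25.04 + √(25.04² + 2·9.14·22.0)) / 9.14 = (25.04 + 32.08) / 9.14 = 6.249 s.
At impact: v_y = v_y0 − g t = −32.08 m/s; vₓ = 68.79 m/s.
Angle below horizontal: arctan(|v_y|/vₓ) = arctan(32.08/68.79) = 25.00°.

25.0°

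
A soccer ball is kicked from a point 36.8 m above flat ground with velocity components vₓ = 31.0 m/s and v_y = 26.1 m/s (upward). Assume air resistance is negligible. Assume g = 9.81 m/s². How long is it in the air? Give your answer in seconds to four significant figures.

With up positive and y = 0 at the ground: y(t) = 36.8 + (26.10) t − 4.905 t². Setting y = 0 and taking the positive root: t = [26.10 + √(26.10² + 2·9.81·36.8)] / 9.81 = (26.10 + 37.46) / 9.81 = 6.479 s.

6.479 s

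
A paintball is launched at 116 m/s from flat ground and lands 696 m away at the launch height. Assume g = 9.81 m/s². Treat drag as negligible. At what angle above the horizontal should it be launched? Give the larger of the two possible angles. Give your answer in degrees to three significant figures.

Level-ground range R = v₀² sin(2θ)/g ⇒ sin(2θ) = gR/v₀² = 9.81 × 696 / 116² = 0.5074.
2θ = 30.49° or 180° − 30.49° = 149.5°, so θ = 15.25° or 74.75°.
The larger angle is 74.75°.

74.8°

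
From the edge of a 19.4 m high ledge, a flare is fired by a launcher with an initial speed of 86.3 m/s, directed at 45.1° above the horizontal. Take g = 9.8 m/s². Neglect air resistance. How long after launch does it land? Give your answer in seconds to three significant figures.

12.8 s

Resolve: vₓ = 86.30 cos 45.1° = 60.92 m/s and v_y0 = 86.30 sin 45.1° = 61.13 m/s.
Vertical motion (up positive, ground at y = 0): 4.900 t² − (61.13) t − 19.4 = 0, so t = (61.13 + √(61.13² + 2·9.80·19.4)) / 9.80 = (61.13 + 64.16) / 9.80 = 12.79 s.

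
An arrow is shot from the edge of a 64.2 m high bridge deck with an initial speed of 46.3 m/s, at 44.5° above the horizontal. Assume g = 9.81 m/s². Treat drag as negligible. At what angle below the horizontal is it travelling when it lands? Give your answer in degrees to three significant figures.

55.5°

Resolve: vₓ = 46.30 cos 44.5° = 33.02 m/s and v_y0 = 46.30 sin 44.5° = 32.45 m/s.
Vertical motion (up positive, ground at y = 0): 4.905 t² − (32.45) t − 64.2 = 0, so t = (32.45 + √(32.45² + 2·9.81·64.2)) / 9.81 = (32.45 + 48.09) / 9.81 = 8.210 s.
At impact: v_y = v_y0 − g t = −48.09 m/s; vₓ = 33.02 m/s.
Angle below horizontal: arctan(|v_y|/vₓ) = arctan(48.09/33.02) = 55.52°.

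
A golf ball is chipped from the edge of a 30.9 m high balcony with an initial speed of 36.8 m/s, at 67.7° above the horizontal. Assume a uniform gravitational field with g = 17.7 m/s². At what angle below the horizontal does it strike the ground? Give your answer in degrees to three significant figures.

73.6°

vₓ = 36.80 cos 67.7° = 13.96 m/s; v_y0 = 36.80 sin 67.7° = 34.05 m/s.
With up positive and y = 0 at the ground: y(t) = 30.9 + (34.05) t − 8.850 t². Setting y = 0 and taking the positive root: t = [34.05 + √(34.05² + 2·17.7·30.9)] / 17.7 = (34.05 + 47.47) / 17.7 = 4.605 s.
At impact: v_y = v_y0 − g t = −47.47 m/s; vₓ = 13.96 m/s.
Angle below horizontal: arctan(|v_y|/vₓ) = arctan(47.47/13.96) = 73.61°.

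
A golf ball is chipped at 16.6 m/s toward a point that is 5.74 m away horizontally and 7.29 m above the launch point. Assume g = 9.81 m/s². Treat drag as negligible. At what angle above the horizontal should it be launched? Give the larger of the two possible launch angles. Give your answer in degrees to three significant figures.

83.0°

Trajectory: y = x tanθ − g x² (1 + tan²θ)/(2v₀²). With x = 5.74, y = 7.29, v₀ = 16.6, g = 9.81:
0.5865 tan²θ − 5.74 tanθ + (7.876) = 0.
tanθ = [5.74 ± √(5.74² − 4 × 0.5865 × (7.876))] / (2 × 0.5865) = (5.74 ± 3.804) / 1.173, giving tanθ = 1.651 or 8.137.
θ = 58.79° or 82.99°; the larger is 82.99°.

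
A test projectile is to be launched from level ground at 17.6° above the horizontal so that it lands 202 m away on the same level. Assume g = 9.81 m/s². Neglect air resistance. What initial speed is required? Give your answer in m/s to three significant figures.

58.6 m/s

From R = (v₀² / g) sin 2θ: v₀ = √(gR / sin 2θ).
v₀ = √(9.81 × 202 / sin 35.20°) = √(1982 / 0.5764) = √3437.7 = 58.63 m/s.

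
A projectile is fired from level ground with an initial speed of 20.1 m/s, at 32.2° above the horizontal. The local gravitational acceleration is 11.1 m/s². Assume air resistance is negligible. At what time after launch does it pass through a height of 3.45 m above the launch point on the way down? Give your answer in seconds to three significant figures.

1.52 s

Horizontal component vₓ = 20.10 cos 32.2° = 17.01 m/s; vertical v_y0 = 20.10 sin 32.2° = 10.71 m/s.
Require v_y0 t − ½ g t² = 3.45, i.e. 5.550 t² − 10.71 t + 3.45 = 0.
t = [10.71 ± √(10.71² − 2·11.1·3.45)] / 11.1 = (10.71 ± 6.175) / 11.1, so t = 0.4086 s or t = 1.521 s.
The descending-branch root is 1.521 s.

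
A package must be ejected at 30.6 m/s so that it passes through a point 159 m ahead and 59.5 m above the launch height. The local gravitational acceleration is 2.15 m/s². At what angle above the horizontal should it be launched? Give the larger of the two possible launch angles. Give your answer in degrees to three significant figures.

78.3°

Trajectory: y = x tanθ − g x² (1 + tan²θ)/(2v₀²). With x = 159, y = 59.5, v₀ = 30.6, g = 2.15:
29.02 tan²θ − 159 tanθ + (88.52) = 0.
tanθ = [159 ± √(159² − 4 × 29.02 × (88.52))] / (2 × 29.02) = (159 ± 122.5) / 58.05, giving tanθ = 0.6290 or 4.849.
θ = 32.17° or 78.35°; the larger is 78.35°.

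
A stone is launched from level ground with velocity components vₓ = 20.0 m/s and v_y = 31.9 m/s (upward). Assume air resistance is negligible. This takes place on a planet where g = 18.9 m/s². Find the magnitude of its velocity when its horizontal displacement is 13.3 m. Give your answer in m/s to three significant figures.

27.8 m/s

At x = 13.3 m, t = x/vₓ = 13.3/20.00 = 0.6650 s.
Vertical velocity there: v_y = v_y0 − g t = 31.90 − 18.9 × 0.6650 = 19.33 m/s.
Speed: √(vₓ² + v_y²) = √(20.00² + 19.33²) = 27.82 m/s.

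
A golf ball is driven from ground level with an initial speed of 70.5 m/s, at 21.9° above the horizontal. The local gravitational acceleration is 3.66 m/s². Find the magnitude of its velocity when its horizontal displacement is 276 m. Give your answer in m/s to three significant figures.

Components: vₓ = 70.50 cos 21.9° = 65.41 m/s, v_y0 = 70.50 sin 21.9° = 26.30 m/s.
At x = 276 m, t = x/vₓ = 276/65.41 = 4.219 s.
Vertical velocity there: v_y = v_y0 − g t = 26.30 − 3.66 × 4.219 = 10.85 m/s.
Speed: √(vₓ² + v_y²) = √(65.41² + 10.85²) = 66.31 m/s.

66.3 m/s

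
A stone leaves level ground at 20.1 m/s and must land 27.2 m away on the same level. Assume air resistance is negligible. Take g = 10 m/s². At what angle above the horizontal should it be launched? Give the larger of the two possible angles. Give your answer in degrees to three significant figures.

R = v₀² sin 2θ / g gives sin 2θ = gR/v₀² = 10.0·27.2/20.1² = 0.6733.
2θ = 42.32° or 180° − 42.32° = 137.7°, so θ = 21.16° or 68.84°.
The larger angle is 68.84°.

68.8°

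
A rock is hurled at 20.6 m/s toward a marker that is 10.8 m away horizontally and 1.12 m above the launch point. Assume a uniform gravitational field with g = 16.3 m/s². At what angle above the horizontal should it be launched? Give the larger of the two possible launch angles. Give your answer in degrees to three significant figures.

Trajectory: y = x tanθ − g x² (1 + tan²θ)/(2v₀²). With x = 10.8, y = 1.12, v₀ = 20.6, g = 16.3:
2.240 tan²θ − 10.8 tanθ + (3.360) = 0.
tanθ = [10.8 ± √(10.8² − 4 × 2.240 × (3.360))] / (2 × 2.240) = (10.8 ± 9.302) / 4.480, giving tanθ = 0.3343 or 4.487.
θ = 18.48° or 77.44°; the larger is 77.44°.

77.4°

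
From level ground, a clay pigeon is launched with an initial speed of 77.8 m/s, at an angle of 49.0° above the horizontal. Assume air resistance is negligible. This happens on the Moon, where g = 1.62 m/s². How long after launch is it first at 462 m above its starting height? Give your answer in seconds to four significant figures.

8.981 s

Resolve: vₓ = 77.80 cos 49.0° = 51.04 m/s and v_y0 = 77.80 sin 49.0° = 58.72 m/s.
Height y(t) = 58.72 t − 0.8100 t² = 462 gives 0.8100 t² − 58.72 t + 462 = 0.
Quadratic formula: t = (58.72 ± √1950.7) / 1.62 = (58.72 ± 44.17) / 1.62 → t = 8.981 s or 63.51 s.
The first (ascending) time is 8.981 s.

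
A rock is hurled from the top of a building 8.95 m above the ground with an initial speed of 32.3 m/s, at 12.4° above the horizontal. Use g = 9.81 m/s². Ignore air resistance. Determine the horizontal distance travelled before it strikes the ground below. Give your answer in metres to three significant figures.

Horizontal component vₓ = 32.30 cos 12.4° = 31.55 m/s; vertical v_y0 = 32.30 sin 12.4° = 6.936 m/s.
With up positive and y = 0 at the ground: y(t) = 8.95 + (6.936) t − 4.905 t². Setting y = 0 and taking the positive root: t = [6.936 + √(6.936² + 2·9.81·8.95)] / 9.81 = (6.936 + 14.96) / 9.81 = 2.232 s.
Horizontal distance: R = vₓ t = 31.55 × 2.232 = 70.40 m.

70.4 m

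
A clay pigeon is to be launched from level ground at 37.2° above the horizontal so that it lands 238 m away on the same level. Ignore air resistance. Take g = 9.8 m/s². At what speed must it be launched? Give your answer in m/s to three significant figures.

On level ground R = v₀² sin 2θ / g ⇒ v₀ = √(gR / sin 2θ).
v₀ = √(9.80 × 238 / sin 74.40°) = √(2332 / 0.9632) = √2421.6 = 49.21 m/s.

49.2 m/s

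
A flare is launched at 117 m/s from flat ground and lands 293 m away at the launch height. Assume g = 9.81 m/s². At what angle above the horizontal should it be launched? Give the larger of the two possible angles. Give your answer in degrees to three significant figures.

From R = (v₀²/g) sin 2θ: sin 2θ = 9.81 × 293 / 13689 = 0.2100.
2θ = 12.12° or 180° − 12.12° = 167.9°, so θ = 6.060° or 83.94°.
The larger angle is 83.94°.

83.9°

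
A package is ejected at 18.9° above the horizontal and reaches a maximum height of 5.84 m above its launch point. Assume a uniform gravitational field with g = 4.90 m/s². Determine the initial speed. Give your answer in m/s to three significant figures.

23.4 m/s

At the peak v_y = 0, so v_y0 = √(2gH) = √(2 × 4.90 × 5.84) = 7.565 m/s.
v_y0 = v₀ sin θ ⇒ v₀ = 7.565 / sin 18.9° = 23.36 m/s.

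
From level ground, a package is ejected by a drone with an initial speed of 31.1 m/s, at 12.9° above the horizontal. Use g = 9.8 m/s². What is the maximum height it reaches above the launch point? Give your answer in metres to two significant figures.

2.5 m

Resolve: vₓ = 31.10 cos 12.9° = 30.32 m/s and v_y0 = 31.10 sin 12.9° = 6.943 m/s.
Maximum height: H = v_y0² / (2g) = 6.943² / (2 × 9.80) = 2.460 m.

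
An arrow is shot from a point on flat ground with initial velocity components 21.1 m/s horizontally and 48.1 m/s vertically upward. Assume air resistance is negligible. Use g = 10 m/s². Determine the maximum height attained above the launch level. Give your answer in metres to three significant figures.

Maximum height: H = v_y0² / (2g) = 48.10² / (2 × 10.0) = 115.7 m.

116 m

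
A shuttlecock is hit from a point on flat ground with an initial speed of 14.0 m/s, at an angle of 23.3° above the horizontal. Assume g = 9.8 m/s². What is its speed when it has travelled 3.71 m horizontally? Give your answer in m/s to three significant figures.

Horizontal component vₓ = 14.00 cos 23.3° = 12.86 m/s; vertical v_y0 = 14.00 sin 23.3° = 5.538 m/s.
At x = 3.71 m, t = x/vₓ = 3.71/12.86 = 0.2885 s.
Vertical velocity there: v_y = v_y0 − g t = 5.538 − 9.80 × 0.2885 = 2.710 m/s.
Speed: √(vₓ² + v_y²) = √(12.86² + 2.710²) = 13.14 m/s.

13.1 m/s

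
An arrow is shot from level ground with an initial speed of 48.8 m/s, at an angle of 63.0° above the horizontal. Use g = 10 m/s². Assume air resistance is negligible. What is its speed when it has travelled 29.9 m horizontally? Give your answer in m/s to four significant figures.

Components: vₓ = 48.80 cos 63.0° = 22.15 m/s, v_y0 = 48.80 sin 63.0° = 43.48 m/s.
Time to reach x = 29.9 m: t = x/vₓ = 29.9/22.15 = 1.350 s.
Vertical velocity there: v_y = v_y0 − g t = 43.48 − 10.0 × 1.350 = 29.99 m/s.
Speed: √(vₓ² + v_y²) = √(22.15² + 29.99²) = 37.28 m/s.

37.28 m/s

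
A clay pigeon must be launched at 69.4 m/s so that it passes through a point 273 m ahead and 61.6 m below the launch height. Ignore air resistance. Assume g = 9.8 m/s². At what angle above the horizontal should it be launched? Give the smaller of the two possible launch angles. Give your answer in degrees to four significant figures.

3.027°

Trajectory: y = x tanθ − g x² (1 + tan²θ)/(2v₀²). With x = 273, y = −61.6, v₀ = 69.4, g = 9.80:
75.82 tan²θ − 273 tanθ + (14.22) = 0.
tanθ = [273 ± √(273² − 4 × 75.82 × (14.22))] / (2 × 75.82) = (273 ± 265.0) / 151.6, giving tanθ = 0.05288 or 3.548.
θ = 3.027° or 74.26°; the smaller is 3.027°.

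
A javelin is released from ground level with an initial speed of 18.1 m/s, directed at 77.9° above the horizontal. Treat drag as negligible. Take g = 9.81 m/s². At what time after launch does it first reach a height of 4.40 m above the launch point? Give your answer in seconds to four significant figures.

0.2686 s

Components: vₓ = 18.10 cos 77.9° = 3.794 m/s, v_y0 = 18.10 sin 77.9° = 17.70 m/s.
Require v_y0 t − ½ g t² = 4.40, i.e. 4.905 t² − 17.70 t + 4.40 = 0.
Quadratic formula: t = (17.70 ± √226.89) / 9.81 = (17.70 ± 15.06) / 9.81 → t = 0.2686 s or 3.340 s.
The first (ascending) time is 0.2686 s.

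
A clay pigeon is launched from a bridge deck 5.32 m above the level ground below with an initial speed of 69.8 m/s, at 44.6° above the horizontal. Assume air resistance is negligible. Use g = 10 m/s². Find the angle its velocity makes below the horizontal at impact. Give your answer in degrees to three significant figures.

Components: vₓ = 69.80 cos 44.6° = 49.70 m/s, v_y0 = 69.80 sin 44.6° = 49.01 m/s.
The projectile lands when y = 5.32 + (49.01) t − ½·10.0·t² = 0. Positive root: t = (49.01 + √(49.01² + 2·10.0·5.32)) / 10.0 = (49.01 + 50.08) / 10.0 = 9.909 s.
At impact: v_y = v_y0 − g t = −50.08 m/s; vₓ = 49.70 m/s.
Angle below horizontal: arctan(|v_y|/vₓ) = arctan(50.08/49.70) = 45.22°.

45.2°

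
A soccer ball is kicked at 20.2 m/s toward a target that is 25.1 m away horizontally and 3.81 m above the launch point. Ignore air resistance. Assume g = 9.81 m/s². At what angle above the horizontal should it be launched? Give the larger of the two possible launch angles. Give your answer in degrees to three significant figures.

Trajectory: y = x tanθ − g x² (1 + tan²θ)/(2v₀²). With x = 25.1, y = 3.81, v₀ = 20.2, g = 9.81:
7.573 tan²θ − 25.1 tanθ + (11.38) = 0.
tanθ = [25.1 ± √(25.1² − 4 × 7.573 × (11.38))] / (2 × 7.573) = (25.1 ± 16.89) / 15.15, giving tanθ = 0.5422 or 2.772.
θ = 28.47° or 70.16°; the larger is 70.16°.

70.2°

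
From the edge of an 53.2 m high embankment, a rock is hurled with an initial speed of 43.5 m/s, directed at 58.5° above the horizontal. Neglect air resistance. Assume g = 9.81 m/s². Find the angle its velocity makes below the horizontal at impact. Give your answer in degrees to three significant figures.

Components: vₓ = 43.50 cos 58.5° = 22.73 m/s, v_y0 = 43.50 sin 58.5° = 37.09 m/s.
With up positive and y = 0 at the ground: y(t) = 53.2 + (37.09) t − 4.905 t². Setting y = 0 and taking the positive root: t = [37.09 + √(37.09² + 2·9.81·53.2)] / 9.81 = (37.09 + 49.19) / 9.81 = 8.795 s.
At impact: v_y = v_y0 − g t = −49.19 m/s; vₓ = 22.73 m/s.
Angle below horizontal: arctan(|v_y|/vₓ) = arctan(49.19/22.73) = 65.20°.

65.2°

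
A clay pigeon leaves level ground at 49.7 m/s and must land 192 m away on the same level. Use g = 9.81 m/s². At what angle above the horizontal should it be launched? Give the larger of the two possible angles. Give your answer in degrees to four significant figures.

65.16°

Level-ground range R = v₀² sin(2θ)/g ⇒ sin(2θ) = gR/v₀² = 9.81 × 192 / 49.7² = 0.7625.
2θ = 49.69° or 180° − 49.69° = 130.3°, so θ = 24.84° or 65.16°.
The larger angle is 65.16°.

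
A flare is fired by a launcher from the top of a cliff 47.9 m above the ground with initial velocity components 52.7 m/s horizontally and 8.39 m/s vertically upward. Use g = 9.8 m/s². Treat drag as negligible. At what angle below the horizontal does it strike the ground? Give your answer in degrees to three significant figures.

With up positive and y = 0 at the ground: y(t) = 47.9 + (8.390) t − 4.900 t². Setting y = 0 and taking the positive root: t = [8.390 + √(8.390² + 2·9.80·47.9)] / 9.80 = (8.390 + 31.77) / 9.80 = 4.098 s.
At impact: v_y = v_y0 − g t = −31.77 m/s; vₓ = 52.70 m/s.
Angle below horizontal: arctan(|v_y|/vₓ) = arctan(31.77/52.70) = 31.08°.

31.1°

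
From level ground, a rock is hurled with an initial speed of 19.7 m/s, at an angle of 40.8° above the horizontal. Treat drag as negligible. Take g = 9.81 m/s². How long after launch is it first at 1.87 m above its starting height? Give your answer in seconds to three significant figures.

Resolve: vₓ = 19.70 cos 40.8° = 14.91 m/s and v_y0 = 19.70 sin 40.8° = 12.87 m/s.
Require v_y0 t − ½ g t² = 1.87, i.e. 4.905 t² − 12.87 t + 1.87 = 0.
Quadratic formula: t = (12.87 ± √129.01) / 9.81 = (12.87 ± 11.36) / 9.81 → t = 0.1544 s or 2.470 s.
The first (ascending) time is 0.1544 s.

0.154 s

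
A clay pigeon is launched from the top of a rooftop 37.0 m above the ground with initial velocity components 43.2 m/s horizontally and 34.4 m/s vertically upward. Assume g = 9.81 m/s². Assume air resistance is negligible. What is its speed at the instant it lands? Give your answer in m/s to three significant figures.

61.4 m/s

The projectile lands when y = 37.0 + (34.40) t − ½·9.81·t² = 0. Positive root: t = (34.40 + √(34.40² + 2·9.81·37.0)) / 9.81 = (34.40 + 43.70) / 9.81 = 7.961 s.
Vertical velocity at impact: v_y = v_y0 − g t = 34.40 − 9.81 × 7.961 = −43.70 m/s.
Speed: |v| = √(vₓ² + v_y²) = √(43.20² + 43.70²) = 61.45 m/s.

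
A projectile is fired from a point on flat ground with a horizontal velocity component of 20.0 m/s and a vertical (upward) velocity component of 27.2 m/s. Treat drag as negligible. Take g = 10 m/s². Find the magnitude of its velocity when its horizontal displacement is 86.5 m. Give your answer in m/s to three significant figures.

x = vₓ t ⇒ t = 86.5/20.00 = 4.325 s.
Vertical velocity there: v_y = v_y0 − g t = 27.20 − 10.0 × 4.325 = −16.05 m/s.
Speed: √(vₓ² + v_y²) = √(20.00² + 16.05²) = 25.64 m/s.

25.6 m/s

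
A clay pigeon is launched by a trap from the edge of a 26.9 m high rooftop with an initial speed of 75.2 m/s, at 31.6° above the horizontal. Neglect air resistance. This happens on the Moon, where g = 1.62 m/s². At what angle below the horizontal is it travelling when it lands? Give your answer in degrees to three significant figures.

vₓ = 75.20 cos 31.6° = 64.05 m/s; v_y0 = 75.20 sin 31.6° = 39.40 m/s.
Vertical motion (up positive, ground at y = 0): 0.8100 t² − (39.40) t − 26.9 = 0, so t = (39.40 + √(39.40² + 2·1.62·26.9)) / 1.62 = (39.40 + 40.49) / 1.62 = 49.32 s.
At impact: v_y = v_y0 − g t = −40.49 m/s; vₓ = 64.05 m/s.
Angle below horizontal: arctan(|v_y|/vₓ) = arctan(40.49/64.05) = 32.30°.

32.3°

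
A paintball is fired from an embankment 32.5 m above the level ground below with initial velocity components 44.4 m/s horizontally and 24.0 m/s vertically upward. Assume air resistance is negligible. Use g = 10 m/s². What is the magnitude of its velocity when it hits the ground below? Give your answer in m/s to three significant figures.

56.5 m/s

Vertical motion (up positive, ground at y = 0): 5.000 t² − (24.00) t − 32.5 = 0, so t = (24.00 + √(24.00² + 2·10.0·32.5)) / 10.0 = (24.00 + 35.01) / 10.0 = 5.901 s.
Vertical velocity at impact: v_y = v_y0 − g t = 24.00 − 10.0 × 5.901 = −35.01 m/s.
Speed: |v| = √(vₓ² + v_y²) = √(44.40² + 35.01²) = 56.55 m/s.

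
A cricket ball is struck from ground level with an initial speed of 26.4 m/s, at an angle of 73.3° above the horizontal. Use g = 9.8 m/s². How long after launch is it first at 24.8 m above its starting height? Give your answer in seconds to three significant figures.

1.32 s

Resolve: vₓ = 26.40 cos 73.3° = 7.586 m/s and v_y0 = 26.40 sin 73.3° = 25.29 m/s.
Set y = v_y0 t − ½ g t² = 24.8: 4.900 t² − 25.29 t + 24.8 = 0.
t = [25.29 ± √(25.29² − 2·9.80·24.8)] / 9.80 = (25.29 ± 12.38) / 9.80, so t = 1.317 s or t = 3.844 s.
The first (ascending) time is 1.317 s.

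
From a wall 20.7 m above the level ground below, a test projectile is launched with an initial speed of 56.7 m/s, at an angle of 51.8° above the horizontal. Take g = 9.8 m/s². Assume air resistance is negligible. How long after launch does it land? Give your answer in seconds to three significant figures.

9.54 s

Resolve: vₓ = 56.70 cos 51.8° = 35.06 m/s and v_y0 = 56.70 sin 51.8° = 44.56 m/s.
With up positive and y = 0 at the ground: y(t) = 20.7 + (44.56) t − 4.900 t². Setting y = 0 and taking the positive root: t = [44.56 + √(44.56² + 2·9.80·20.7)] / 9.80 = (44.56 + 48.90) / 9.80 = 9.536 s.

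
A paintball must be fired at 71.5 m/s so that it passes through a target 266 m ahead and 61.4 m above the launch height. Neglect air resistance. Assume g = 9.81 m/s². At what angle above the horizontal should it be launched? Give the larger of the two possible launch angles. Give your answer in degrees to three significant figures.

Trajectory: y = x tanθ − g x² (1 + tan²θ)/(2v₀²). With x = 266, y = 61.4, v₀ = 71.5, g = 9.81:
67.89 tan²θ − 266 tanθ + (129.3) = 0.
tanθ = [266 ± √(266² − 4 × 67.89 × (129.3))] / (2 × 67.89) = (266 ± 188.8) / 135.8, giving tanθ = 0.5685 or 3.350.
θ = 29.62° or 73.38°; the larger is 73.38°.

73.4°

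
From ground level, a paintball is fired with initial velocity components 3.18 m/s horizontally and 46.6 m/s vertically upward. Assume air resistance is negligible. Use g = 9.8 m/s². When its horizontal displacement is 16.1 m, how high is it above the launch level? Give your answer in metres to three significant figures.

110 m

At x = 16.1 m, t = x/vₓ = 16.1/3.180 = 5.063 s.
Height: y = v_y0 t − ½ g t² = 46.60 × 5.063 − 4.900 × 5.063² = 235.9 − 125.6 = 110.3 m.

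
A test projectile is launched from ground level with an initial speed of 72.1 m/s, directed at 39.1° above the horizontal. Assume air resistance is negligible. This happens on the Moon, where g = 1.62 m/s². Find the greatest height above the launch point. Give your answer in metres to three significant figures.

vₓ = 72.10 cos 39.1° = 55.95 m/s; v_y0 = 72.10 sin 39.1° = 45.47 m/s.
Maximum height: H = v_y0² / (2g) = 45.47² / (2 × 1.62) = 638.2 m.

638 m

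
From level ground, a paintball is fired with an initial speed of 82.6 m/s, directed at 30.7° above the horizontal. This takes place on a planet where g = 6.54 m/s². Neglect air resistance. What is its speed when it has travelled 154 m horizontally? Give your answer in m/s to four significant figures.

Horizontal component vₓ = 82.60 cos 30.7° = 71.02 m/s; vertical v_y0 = 82.60 sin 30.7° = 42.17 m/s.
x = vₓ t ⇒ t = 154/71.02 = 2.168 s.
Vertical velocity there: v_y = v_y0 − g t = 42.17 − 6.54 × 2.168 = 27.99 m/s.
Speed: √(vₓ² + v_y²) = √(71.02² + 27.99²) = 76.34 m/s.

76.34 m/s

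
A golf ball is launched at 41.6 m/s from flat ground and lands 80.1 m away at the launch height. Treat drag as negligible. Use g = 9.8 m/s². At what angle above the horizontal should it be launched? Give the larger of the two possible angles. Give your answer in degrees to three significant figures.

Level-ground range R = v₀² sin(2θ)/g ⇒ sin(2θ) = gR/v₀² = 9.80 × 80.1 / 41.6² = 0.4536.
2θ = 26.97° or 180° − 26.97° = 153.0°, so θ = 13.49° or 76.51°.
The larger angle is 76.51°.

76.5°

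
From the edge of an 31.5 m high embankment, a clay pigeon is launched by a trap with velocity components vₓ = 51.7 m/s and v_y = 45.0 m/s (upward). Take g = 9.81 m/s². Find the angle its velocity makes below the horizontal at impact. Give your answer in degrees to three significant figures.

The projectile lands when y = 31.5 + (45.00) t − ½·9.81·t² = 0. Positive root: t = (45.00 + √(45.00² + 2·9.81·31.5)) / 9.81 = (45.00 + 51.41) / 9.81 = 9.828 s.
At impact: v_y = v_y0 − g t = −51.41 m/s; vₓ = 51.70 m/s.
Angle below horizontal: arctan(|v_y|/vₓ) = arctan(51.41/51.70) = 44.84°.

44.8°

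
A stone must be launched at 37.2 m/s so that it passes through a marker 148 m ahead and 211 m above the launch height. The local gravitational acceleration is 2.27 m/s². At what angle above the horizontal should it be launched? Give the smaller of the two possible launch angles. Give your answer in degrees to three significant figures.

64.2°

Trajectory: y = x tanθ − g x² (1 + tan²θ)/(2v₀²). With x = 148, y = 211, v₀ = 37.2, g = 2.27:
17.97 tan²θ − 148 tanθ + (229.0) = 0.
tanθ = [148 ± √(148² − 4 × 17.97 × (229.0))] / (2 × 17.97) = (148 ± 73.83) / 35.93, giving tanθ = 2.064 or 6.174.
θ = 64.15° or 80.80°; the smaller is 64.15°.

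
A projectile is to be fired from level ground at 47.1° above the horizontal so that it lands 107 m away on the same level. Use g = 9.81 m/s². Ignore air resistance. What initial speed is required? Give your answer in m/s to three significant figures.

32.4 m/s

Level-ground range: R = v₀² sin(2θ)/g, so v₀ = √(gR / sin 2θ).
v₀ = √(9.81 × 107 / sin 94.20°) = √(1050 / 0.9973) = √1052.5 = 32.44 m/s.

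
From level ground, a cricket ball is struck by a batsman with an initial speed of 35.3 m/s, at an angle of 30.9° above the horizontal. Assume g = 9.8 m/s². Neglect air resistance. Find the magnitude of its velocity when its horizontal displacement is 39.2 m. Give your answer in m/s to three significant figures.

30.8 m/s

Resolve: vₓ = 35.30 cos 30.9° = 30.29 m/s and v_y0 = 35.30 sin 30.9° = 18.13 m/s.
At x = 39.2 m, t = x/vₓ = 39.2/30.29 = 1.294 s.
Vertical velocity there: v_y = v_y0 − g t = 18.13 − 9.80 × 1.294 = 5.445 m/s.
Speed: √(vₓ² + v_y²) = √(30.29² + 5.445²) = 30.78 m/s.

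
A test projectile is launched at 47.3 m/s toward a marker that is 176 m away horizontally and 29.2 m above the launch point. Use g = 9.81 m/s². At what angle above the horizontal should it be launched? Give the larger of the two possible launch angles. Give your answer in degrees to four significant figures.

Trajectory: y = x tanθ − g x² (1 + tan²θ)/(2v₀²). With x = 176, y = 29.2, v₀ = 47.3, g = 9.81:
67.91 tan²θ − 176 tanθ + (97.11) = 0.
tanθ = [176 ± √(176² − 4 × 67.91 × (97.11))] / (2 × 67.91) = (176 ± 67.80) / 135.8, giving tanθ = 0.7967 or 1.795.
θ = 38.54° or 60.88°; the larger is 60.88°.

60.88°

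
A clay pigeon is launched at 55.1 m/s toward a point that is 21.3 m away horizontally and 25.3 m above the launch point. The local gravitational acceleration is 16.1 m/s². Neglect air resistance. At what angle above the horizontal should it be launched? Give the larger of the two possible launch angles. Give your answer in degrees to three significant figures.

86.5°

Trajectory: y = x tanθ − g x² (1 + tan²θ)/(2v₀²). With x = 21.3, y = 25.3, v₀ = 55.1, g = 16.1:
1.203 tan²θ − 21.3 tanθ + (26.50) = 0.
tanθ = [21.3 ± √(21.3² − 4 × 1.203 × (26.50))] / (2 × 1.203) = (21.3 ± 18.06) / 2.406, giving tanθ = 1.347 or 16.36.
θ = 53.40° or 86.50°; the larger is 86.50°.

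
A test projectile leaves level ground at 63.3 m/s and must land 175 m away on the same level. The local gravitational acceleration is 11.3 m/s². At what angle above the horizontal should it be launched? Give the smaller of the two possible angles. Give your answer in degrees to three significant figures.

14.8°

From R = (v₀²/g) sin 2θ: sin 2θ = 11.3 × 175 / 4006.9 = 0.4935.
2θ = 29.57° or 180° − 29.57° = 150.4°, so θ = 14.79° or 75.21°.
The smaller angle is 14.79°.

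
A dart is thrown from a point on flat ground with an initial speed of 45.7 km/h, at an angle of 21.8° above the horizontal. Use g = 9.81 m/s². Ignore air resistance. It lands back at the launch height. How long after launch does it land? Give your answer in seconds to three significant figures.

Convert: 45.7 km/h = 45.7/3.6 = 12.69 m/s.
Resolve: vₓ = 12.69 cos 21.8° = 11.79 m/s and v_y0 = 12.69 sin 21.8° = 4.714 m/s.
Landing at launch height ⇒ T = 2 v_y0 / g = 2 × 4.714 / 9.81 = 0.9611 s.

0.961 s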